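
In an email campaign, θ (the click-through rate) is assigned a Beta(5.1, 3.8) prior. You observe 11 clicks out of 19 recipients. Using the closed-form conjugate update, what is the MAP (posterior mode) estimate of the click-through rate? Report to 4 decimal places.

0.5830

The Beta prior is conjugate to a Binomial/Bernoulli likelihood; the update adds successes to α and failures to β.
Posterior: Beta(α+k, β+n−k) = Beta(5.1+11, 3.8+8) = Beta(16.1, 11.8).
Mode of Beta(a,b) for a,b>1 is (a−1)/(a+b−2) = 15.1/25.9 = 0.5830.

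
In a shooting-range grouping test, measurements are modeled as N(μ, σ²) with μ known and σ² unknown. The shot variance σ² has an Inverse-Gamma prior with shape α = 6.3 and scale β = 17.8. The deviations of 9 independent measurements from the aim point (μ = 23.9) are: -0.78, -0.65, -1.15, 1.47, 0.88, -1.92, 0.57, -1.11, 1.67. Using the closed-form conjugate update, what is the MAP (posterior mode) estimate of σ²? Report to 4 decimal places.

2.0729

With known mean μ and an Inverse-Gamma(α, β) prior on σ², the Normal likelihood is conjugate: posterior is Inv-Gamma(α + n/2, β + Σ(xᵢ−μ)²/2).
Σ(xᵢ−μ)² = (-0.78)² + (-0.65)² + (-1.15)² + (1.47)² + (0.88)² + (-1.92)² + (0.57)² + (-1.11)² + (1.67)² = 13.3210.
Posterior: Inv-Gamma(6.3 + 9/2, 17.8 + 13.3210/2) = Inv-Gamma(10.80, 24.46050).
Mode = β/(α+1) = 24.46050/11.80 = 2.0729.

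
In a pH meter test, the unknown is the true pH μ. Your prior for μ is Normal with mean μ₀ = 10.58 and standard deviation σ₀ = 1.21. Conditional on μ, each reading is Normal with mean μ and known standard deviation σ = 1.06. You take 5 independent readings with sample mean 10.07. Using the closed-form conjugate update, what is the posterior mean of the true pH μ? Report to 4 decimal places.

10.1379

For Normal data with known variance σ², a Normal(μ₀, σ₀²) prior on μ is conjugate. Posterior precision = 1/σ₀² + n/σ²; posterior mean is the precision-weighted average of μ₀ and x̄.
n·x̄ = 5·10.07 = 50.35.
σ₀² = 1.21² = 1.4641, σ² = 1.06² = 1.1236; σ² + n·σ₀² = 1.1236 + 5·1.4641 = 8.4441.
Posterior mean = (μ₀/σ₀² + n·x̄/σ²)/(1/σ₀² + n/σ²) = (σ²·μ₀ + σ₀²·n·x̄)/(σ² + n·σ₀²) = (1.1236·10.58 + 1.4641·50.35)/8.4441 = 85.605123/8.4441 = 10.1379.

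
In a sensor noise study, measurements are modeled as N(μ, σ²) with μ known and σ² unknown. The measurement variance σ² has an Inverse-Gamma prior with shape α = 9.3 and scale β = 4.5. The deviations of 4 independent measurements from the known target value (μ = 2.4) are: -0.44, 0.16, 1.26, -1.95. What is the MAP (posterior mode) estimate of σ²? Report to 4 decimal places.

With known mean μ and an Inverse-Gamma(α, β) prior on σ², the Normal likelihood is conjugate: posterior is Inv-Gamma(α + n/2, β + Σ(xᵢ−μ)²/2).
Σ(xᵢ−μ)² = (-0.44)² + (0.16)² + (1.26)² + (-1.95)² = 5.6093.
Posterior: Inv-Gamma(9.3 + 4/2, 4.5 + 5.6093/2) = Inv-Gamma(11.30, 7.30465).
Mode = β/(α+1) = 7.30465/12.30 = 0.5939.

0.5939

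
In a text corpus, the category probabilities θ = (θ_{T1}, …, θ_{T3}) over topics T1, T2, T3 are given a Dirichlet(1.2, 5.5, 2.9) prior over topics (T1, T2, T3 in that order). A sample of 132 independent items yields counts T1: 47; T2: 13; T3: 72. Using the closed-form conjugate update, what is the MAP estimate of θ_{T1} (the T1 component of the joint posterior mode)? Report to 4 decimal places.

0.3405

The Dirichlet prior is conjugate to the Multinomial likelihood: each posterior αⱼ = prior αⱼ + observed count nⱼ.
Posterior concentration: (48.2, 18.5, 74.9), total = 141.6.
Joint mode component: (α_{T1}−1)/(Σα−K) = 47.2/138.6 = 0.3405.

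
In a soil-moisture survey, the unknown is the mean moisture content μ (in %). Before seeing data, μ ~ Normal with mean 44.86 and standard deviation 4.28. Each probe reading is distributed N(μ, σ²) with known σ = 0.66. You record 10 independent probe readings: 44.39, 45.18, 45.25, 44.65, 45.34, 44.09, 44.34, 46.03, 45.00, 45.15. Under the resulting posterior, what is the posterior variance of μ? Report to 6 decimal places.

0.043457

For Normal data with known variance σ², a Normal(μ₀, σ₀²) prior on μ is conjugate. Posterior precision = 1/σ₀² + n/σ²; posterior mean is the precision-weighted average of μ₀ and x̄.
σ₀² = 4.28² = 18.3184, σ² = 0.66² = 0.4356; σ² + n·σ₀² = 0.4356 + 10·18.3184 = 183.6196.
Posterior precision = 1/σ₀² + n/σ² = 1/18.3184 + 10/0.4356 = (σ² + n·σ₀²)/(σ₀²σ²) = 183.6196/(18.3184·0.4356); posterior variance σₙ² = σ₀²σ²/(σ² + n·σ₀²) = 18.3184·0.4356/183.6196 = 0.043457.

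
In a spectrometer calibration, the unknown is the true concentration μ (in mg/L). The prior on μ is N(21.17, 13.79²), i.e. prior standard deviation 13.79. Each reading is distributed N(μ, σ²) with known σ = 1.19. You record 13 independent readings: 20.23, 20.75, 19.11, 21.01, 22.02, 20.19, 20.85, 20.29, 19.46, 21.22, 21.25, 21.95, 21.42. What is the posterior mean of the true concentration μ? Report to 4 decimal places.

For Normal data with known variance σ², a Normal(μ₀, σ₀²) prior on μ is conjugate. Posterior precision = 1/σ₀² + n/σ²; posterior mean is the precision-weighted average of μ₀ and x̄.
Σxᵢ = 20.23 + 20.75 + 19.11 + 21.01 + 22.02 + 20.19 + 20.85 + 20.29 + 19.46 + 21.22 + 21.25 + 21.95 + 21.42 = 269.75, so n·x̄ = 269.75.
σ₀² = 13.79² = 190.1641, σ² = 1.19² = 1.4161; σ² + n·σ₀² = 1.4161 + 13·190.1641 = 2473.5494.
Posterior mean = (μ₀/σ₀² + n·x̄/σ²)/(1/σ₀² + n/σ²) = (σ²·μ₀ + σ₀²·n·x̄)/(σ² + n·σ₀²) = (1.4161·21.17 + 190.1641·269.75)/2473.5494 = 51326.744812/2473.5494 = 20.7502.

20.7502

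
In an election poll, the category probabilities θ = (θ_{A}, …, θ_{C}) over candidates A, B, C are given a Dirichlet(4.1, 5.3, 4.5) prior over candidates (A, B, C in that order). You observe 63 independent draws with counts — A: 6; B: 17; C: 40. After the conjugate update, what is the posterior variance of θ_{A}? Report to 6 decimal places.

The Dirichlet prior is conjugate to the Multinomial likelihood: each posterior αⱼ = prior αⱼ + observed count nⱼ.
Posterior concentration: (10.1, 22.3, 44.5), total = 76.9.
Var[θ_j] = α_j(Σα−α_j)/((Σα)²(Σα+1)) = 10.1·66.8/(76.9²·77.9) = 0.001465.

0.001465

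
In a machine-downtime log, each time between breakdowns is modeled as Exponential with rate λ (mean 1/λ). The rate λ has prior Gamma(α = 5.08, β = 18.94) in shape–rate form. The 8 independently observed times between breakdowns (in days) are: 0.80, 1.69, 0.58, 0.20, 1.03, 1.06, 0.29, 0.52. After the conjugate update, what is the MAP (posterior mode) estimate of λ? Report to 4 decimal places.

With a Gamma(shape α, rate β) prior on the exponential rate λ, the posterior after n observations with total T = Σxᵢ is Gamma(α+n, β+T).
Sum of observations T = 6.17 days; n = 8.
Posterior: Gamma(5.08+8, 18.94+6.17) = Gamma(13.08, 25.11).
Mode = (α−1)/β = 0.4811.

0.4811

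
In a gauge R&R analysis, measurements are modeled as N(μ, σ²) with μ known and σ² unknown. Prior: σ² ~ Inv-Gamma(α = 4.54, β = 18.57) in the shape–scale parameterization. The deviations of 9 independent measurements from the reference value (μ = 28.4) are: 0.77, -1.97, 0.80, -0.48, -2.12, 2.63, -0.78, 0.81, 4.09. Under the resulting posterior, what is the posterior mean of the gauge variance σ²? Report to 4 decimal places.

4.4707

With known mean μ and an Inverse-Gamma(α, β) prior on σ², the Normal likelihood is conjugate: posterior is Inv-Gamma(α + n/2, β + Σ(xᵢ−μ)²/2).
Σ(xᵢ−μ)² = (0.77)² + (-1.97)² + (0.80)² + (-0.48)² + (-2.12)² + (2.63)² + (-0.78)² + (0.81)² + (4.09)² = 34.7481.
Posterior: Inv-Gamma(4.54 + 9/2, 18.57 + 34.7481/2) = Inv-Gamma(9.04, 35.94405).
E[σ²|data] = β/(α−1) = 35.94405/8.04 = 4.4707.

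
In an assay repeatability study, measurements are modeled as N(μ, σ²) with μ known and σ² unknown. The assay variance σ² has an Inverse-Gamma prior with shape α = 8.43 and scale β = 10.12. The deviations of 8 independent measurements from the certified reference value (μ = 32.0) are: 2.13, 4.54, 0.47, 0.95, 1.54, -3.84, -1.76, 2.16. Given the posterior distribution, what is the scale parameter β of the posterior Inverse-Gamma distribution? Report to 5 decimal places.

35.69615

With known mean μ and an Inverse-Gamma(α, β) prior on σ², the Normal likelihood is conjugate: posterior is Inv-Gamma(α + n/2, β + Σ(xᵢ−μ)²/2).
Σ(xᵢ−μ)² = (2.13)² + (4.54)² + (0.47)² + (0.95)² + (1.54)² + (-3.84)² + (-1.76)² + (2.16)² = 51.1523.
Posterior: Inv-Gamma(8.43 + 8/2, 10.12 + 51.1523/2) = Inv-Gamma(12.43, 35.69615).
Posterior β = 35.69615.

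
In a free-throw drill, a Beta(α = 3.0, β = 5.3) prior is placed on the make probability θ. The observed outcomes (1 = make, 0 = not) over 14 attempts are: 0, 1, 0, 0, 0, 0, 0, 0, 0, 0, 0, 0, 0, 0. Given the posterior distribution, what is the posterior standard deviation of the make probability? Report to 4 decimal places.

0.0795

The Beta prior is conjugate to a Binomial/Bernoulli likelihood; the update adds successes to α and failures to β.
Posterior: Beta(α+k, β+n−k) = Beta(3.0+1, 5.3+13) = Beta(4.0, 18.3).
Var = αβ/((α+β)²(α+β+1)) = 4.0·18.3/(22.3²·23.3) = 0.00631750; SD = √0.00631750 = 0.0795.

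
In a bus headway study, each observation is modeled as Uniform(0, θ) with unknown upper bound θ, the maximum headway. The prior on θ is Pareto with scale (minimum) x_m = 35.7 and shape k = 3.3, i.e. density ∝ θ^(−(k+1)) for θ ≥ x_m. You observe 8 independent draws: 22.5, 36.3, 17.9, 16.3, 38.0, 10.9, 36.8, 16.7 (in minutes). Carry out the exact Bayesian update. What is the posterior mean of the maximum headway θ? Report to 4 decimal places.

41.6893

A Pareto(scale x_m, shape k) prior on the upper bound θ of Uniform(0, θ) is conjugate: posterior is Pareto(max(x_m, max xᵢ), k + n).
Sample maximum = 38.0; prior scale x_m = 35.7 → posterior scale = max = 38.0.
Posterior shape = 3.3 + 8 = 11.3.
E[θ|data] = k·x_m/(k−1) = 11.3·38.0/10.3 = 41.6893.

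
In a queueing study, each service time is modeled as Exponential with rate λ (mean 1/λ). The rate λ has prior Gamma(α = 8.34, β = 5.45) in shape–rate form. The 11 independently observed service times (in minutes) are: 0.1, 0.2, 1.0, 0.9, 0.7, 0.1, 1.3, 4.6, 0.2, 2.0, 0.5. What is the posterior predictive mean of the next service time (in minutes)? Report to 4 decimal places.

With a Gamma(shape α, rate β) prior on the exponential rate λ, the posterior after n observations with total T = Σxᵢ is Gamma(α+n, β+T).
Sum of observations T = 11.6 minutes; n = 11.
Posterior: Gamma(8.34+11, 5.45+11.6) = Gamma(19.34, 17.05).
The predictive distribution for the next observation is Lomax; its mean is β/(α−1) = 17.05/18.34 = 0.9297.

0.9297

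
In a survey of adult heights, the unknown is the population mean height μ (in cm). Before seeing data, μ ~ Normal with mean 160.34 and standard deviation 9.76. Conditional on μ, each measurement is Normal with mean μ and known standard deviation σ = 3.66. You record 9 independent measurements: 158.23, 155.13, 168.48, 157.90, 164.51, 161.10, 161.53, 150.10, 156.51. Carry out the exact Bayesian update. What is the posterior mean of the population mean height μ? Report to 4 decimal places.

For Normal data with known variance σ², a Normal(μ₀, σ₀²) prior on μ is conjugate. Posterior precision = 1/σ₀² + n/σ²; posterior mean is the precision-weighted average of μ₀ and x̄.
Σxᵢ = 158.23 + 155.13 + 168.48 + 157.90 + 164.51 + 161.10 + 161.53 + 150.10 + 156.51 = 1433.49, so n·x̄ = 1433.49.
σ₀² = 9.76² = 95.2576, σ² = 3.66² = 13.3956; σ² + n·σ₀² = 13.3956 + 9·95.2576 = 870.714.
Posterior mean = (μ₀/σ₀² + n·x̄/σ²)/(1/σ₀² + n/σ²) = (σ²·μ₀ + σ₀²·n·x̄)/(σ² + n·σ₀²) = (13.3956·160.34 + 95.2576·1433.49)/870.714 = 138698.667528/870.714 = 159.2930.

159.2930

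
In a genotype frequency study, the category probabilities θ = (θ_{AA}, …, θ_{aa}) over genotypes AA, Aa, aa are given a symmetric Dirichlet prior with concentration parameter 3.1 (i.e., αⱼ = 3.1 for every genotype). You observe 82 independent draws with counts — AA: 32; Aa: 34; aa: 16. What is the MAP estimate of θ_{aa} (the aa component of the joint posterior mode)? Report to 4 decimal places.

The Dirichlet prior is conjugate to the Multinomial likelihood: each posterior αⱼ = prior αⱼ + observed count nⱼ.
Posterior concentration: (35.1, 37.1, 19.1), total = 91.3.
Joint mode component: (α_{aa}−1)/(Σα−K) = 18.1/88.3 = 0.2050.

0.2050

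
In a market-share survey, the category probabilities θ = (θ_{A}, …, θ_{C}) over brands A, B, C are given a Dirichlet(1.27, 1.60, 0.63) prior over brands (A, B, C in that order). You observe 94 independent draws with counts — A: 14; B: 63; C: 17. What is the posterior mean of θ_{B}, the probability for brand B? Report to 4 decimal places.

0.6626

The Dirichlet prior is conjugate to the Multinomial likelihood: each posterior αⱼ = prior αⱼ + observed count nⱼ.
Posterior concentration: (15.27, 64.60, 17.63), total = 97.50.
E[θ_{B}|data] = α_{B}/Σα = 64.60/97.50 = 0.6626.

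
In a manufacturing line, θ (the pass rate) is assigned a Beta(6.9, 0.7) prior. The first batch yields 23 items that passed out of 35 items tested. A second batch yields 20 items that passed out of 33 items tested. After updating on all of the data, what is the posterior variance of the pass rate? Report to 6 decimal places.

The Beta prior is conjugate to a Binomial/Bernoulli likelihood; the update adds successes to α and failures to β.
After batch 1: Beta(6.9+23, 0.7+12) = Beta(29.9, 12.7).
After batch 2: Beta(29.9+20, 12.7+13) = Beta(49.9, 25.7).
Var = αβ/((α+β)²(α+β+1)) = 49.9·25.7/(75.6²·76.6) = 0.002929.

0.002929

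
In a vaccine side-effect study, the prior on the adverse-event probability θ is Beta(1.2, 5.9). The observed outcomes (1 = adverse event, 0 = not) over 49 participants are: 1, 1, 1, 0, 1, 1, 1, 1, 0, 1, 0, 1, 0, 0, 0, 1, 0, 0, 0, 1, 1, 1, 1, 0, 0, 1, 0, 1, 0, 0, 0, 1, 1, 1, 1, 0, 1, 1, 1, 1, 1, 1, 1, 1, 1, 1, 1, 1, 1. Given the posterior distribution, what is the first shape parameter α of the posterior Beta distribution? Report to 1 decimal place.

The Beta prior is conjugate to a Binomial/Bernoulli likelihood; the update adds successes to α and failures to β.
Posterior: Beta(α+k, β+n−k) = Beta(1.2+33, 5.9+16) = Beta(34.2, 21.9).
Posterior α = 34.2.

34.2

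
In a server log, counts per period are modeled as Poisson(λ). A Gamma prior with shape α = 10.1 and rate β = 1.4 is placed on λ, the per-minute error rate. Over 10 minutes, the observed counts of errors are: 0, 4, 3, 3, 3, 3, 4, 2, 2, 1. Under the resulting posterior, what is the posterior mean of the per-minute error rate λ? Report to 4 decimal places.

3.0789

With a Gamma(shape α, rate β) prior, the Poisson likelihood is conjugate: the posterior is Gamma(α + ΣXᵢ, β + n).
Sum of counts S = 25 over n = 10 minutes.
Posterior: Gamma(α+S, β+n) = Gamma(10.1+25, 1.4+10) = Gamma(35.1, 11.4).
Posterior mean = α/β = 35.1/11.4 = 3.0789.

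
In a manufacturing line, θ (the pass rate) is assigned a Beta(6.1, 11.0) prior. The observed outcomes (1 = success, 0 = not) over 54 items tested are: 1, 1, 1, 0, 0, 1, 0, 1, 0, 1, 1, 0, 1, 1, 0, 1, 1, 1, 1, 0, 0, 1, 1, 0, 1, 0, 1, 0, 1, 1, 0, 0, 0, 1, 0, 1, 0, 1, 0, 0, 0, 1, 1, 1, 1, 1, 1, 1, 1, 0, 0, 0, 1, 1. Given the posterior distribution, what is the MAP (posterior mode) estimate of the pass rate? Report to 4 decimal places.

The Beta prior is conjugate to a Binomial/Bernoulli likelihood; the update adds successes to α and failures to β.
Posterior: Beta(α+k, β+n−k) = Beta(6.1+32, 11.0+22) = Beta(38.1, 33.0).
Mode of Beta(a,b) for a,b>1 is (a−1)/(a+b−2) = 37.1/69.1 = 0.5369.

0.5369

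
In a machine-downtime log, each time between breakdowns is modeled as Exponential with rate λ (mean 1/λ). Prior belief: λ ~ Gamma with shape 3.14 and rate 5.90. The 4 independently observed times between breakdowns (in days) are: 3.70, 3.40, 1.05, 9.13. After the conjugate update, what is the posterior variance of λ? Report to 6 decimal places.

With a Gamma(shape α, rate β) prior on the exponential rate λ, the posterior after n observations with total T = Σxᵢ is Gamma(α+n, β+T).
Sum of observations T = 17.28 days; n = 4.
Posterior: Gamma(3.14+4, 5.90+17.28) = Gamma(7.14, 23.18).
Var = α/β² = 0.013288.

0.013288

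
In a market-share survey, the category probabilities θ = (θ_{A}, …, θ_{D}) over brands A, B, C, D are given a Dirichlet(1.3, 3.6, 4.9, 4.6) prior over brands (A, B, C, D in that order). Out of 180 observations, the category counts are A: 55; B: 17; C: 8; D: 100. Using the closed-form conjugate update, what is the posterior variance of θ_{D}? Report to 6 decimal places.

The Dirichlet prior is conjugate to the Multinomial likelihood: each posterior αⱼ = prior αⱼ + observed count nⱼ.
Posterior concentration: (56.3, 20.6, 12.9, 104.6), total = 194.4.
Var[θ_j] = α_j(Σα−α_j)/((Σα)²(Σα+1)) = 104.6·89.8/(194.4²·195.4) = 0.001272.

0.001272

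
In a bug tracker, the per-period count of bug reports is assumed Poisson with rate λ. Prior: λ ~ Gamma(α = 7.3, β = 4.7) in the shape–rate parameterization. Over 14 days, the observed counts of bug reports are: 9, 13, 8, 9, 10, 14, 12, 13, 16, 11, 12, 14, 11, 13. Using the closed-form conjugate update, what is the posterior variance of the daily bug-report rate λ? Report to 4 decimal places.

With a Gamma(shape α, rate β) prior, the Poisson likelihood is conjugate: the posterior is Gamma(α + ΣXᵢ, β + n).
Sum of counts S = 165 over n = 14 days.
Posterior: Gamma(α+S, β+n) = Gamma(7.3+165, 4.7+14) = Gamma(172.3, 18.7).
Var = α/β² = 172.3/18.7² = 0.4927.

0.4927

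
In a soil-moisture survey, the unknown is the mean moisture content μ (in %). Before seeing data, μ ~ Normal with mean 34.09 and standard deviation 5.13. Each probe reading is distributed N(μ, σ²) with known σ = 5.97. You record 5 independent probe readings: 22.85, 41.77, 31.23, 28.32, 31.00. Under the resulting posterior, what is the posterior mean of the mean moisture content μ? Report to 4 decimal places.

For Normal data with known variance σ², a Normal(μ₀, σ₀²) prior on μ is conjugate. Posterior precision = 1/σ₀² + n/σ²; posterior mean is the precision-weighted average of μ₀ and x̄.
Σxᵢ = 22.85 + 41.77 + 31.23 + 28.32 + 31.00 = 155.17, so n·x̄ = 155.17.
σ₀² = 5.13² = 26.3169, σ² = 5.97² = 35.6409; σ² + n·σ₀² = 35.6409 + 5·26.3169 = 167.2254.
Posterior mean = (μ₀/σ₀² + n·x̄/σ²)/(1/σ₀² + n/σ²) = (σ²·μ₀ + σ₀²·n·x̄)/(σ² + n·σ₀²) = (35.6409·34.09 + 26.3169·155.17)/167.2254 = 5298.591654/167.2254 = 31.6853.

31.6853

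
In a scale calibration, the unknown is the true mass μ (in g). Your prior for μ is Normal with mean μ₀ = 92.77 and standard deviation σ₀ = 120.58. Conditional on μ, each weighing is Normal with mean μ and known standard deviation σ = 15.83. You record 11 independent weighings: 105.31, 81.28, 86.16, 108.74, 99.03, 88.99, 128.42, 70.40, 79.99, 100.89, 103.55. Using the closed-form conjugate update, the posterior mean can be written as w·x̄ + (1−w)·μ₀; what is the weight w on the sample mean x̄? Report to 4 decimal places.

For Normal data with known variance σ², a Normal(μ₀, σ₀²) prior on μ is conjugate. Posterior precision = 1/σ₀² + n/σ²; posterior mean is the precision-weighted average of μ₀ and x̄.
σ₀² = 120.58² = 14539.5364, σ² = 15.83² = 250.5889. Prior precision 1/σ₀² = 1/14539.5364; data precision n/σ² = 11/250.5889.
w = (n/σ²)/(1/σ₀² + n/σ²) = n·σ₀²/(σ² + n·σ₀²) = 11·14539.5364/(250.5889 + 11·14539.5364) = 159934.9004/160185.4893 = 0.9984.

0.9984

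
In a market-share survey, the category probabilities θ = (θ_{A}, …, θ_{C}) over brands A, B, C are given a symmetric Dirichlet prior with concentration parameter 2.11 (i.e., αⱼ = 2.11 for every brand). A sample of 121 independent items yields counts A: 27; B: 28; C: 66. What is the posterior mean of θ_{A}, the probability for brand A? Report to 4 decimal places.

The Dirichlet prior is conjugate to the Multinomial likelihood: each posterior αⱼ = prior αⱼ + observed count nⱼ.
Posterior concentration: (29.11, 30.11, 68.11), total = 127.33.
E[θ_{A}|data] = α_{A}/Σα = 29.11/127.33 = 0.2286.

0.2286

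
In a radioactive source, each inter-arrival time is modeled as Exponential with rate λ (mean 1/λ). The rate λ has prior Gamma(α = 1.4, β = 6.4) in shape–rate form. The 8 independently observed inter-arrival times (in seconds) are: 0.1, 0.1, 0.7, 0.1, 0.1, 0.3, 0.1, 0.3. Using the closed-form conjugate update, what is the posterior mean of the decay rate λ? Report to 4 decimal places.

1.1463

With a Gamma(shape α, rate β) prior on the exponential rate λ, the posterior after n observations with total T = Σxᵢ is Gamma(α+n, β+T).
Sum of observations T = 1.8 seconds; n = 8.
Posterior: Gamma(1.4+8, 6.4+1.8) = Gamma(9.4, 8.2).
Posterior mean of λ = α/β = 9.4/8.2 = 1.1463.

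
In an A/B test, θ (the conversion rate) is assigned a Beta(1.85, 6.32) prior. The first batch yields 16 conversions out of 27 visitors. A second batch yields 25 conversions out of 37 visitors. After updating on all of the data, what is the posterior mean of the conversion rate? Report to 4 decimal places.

0.5937

The Beta prior is conjugate to a Binomial/Bernoulli likelihood; the update adds successes to α and failures to β.
After batch 1: Beta(1.85+16, 6.32+11) = Beta(17.85, 17.32).
After batch 2: Beta(17.85+25, 17.32+12) = Beta(42.85, 29.32).
Posterior mean = α/(α+β) = 42.85/72.17 = 0.5937.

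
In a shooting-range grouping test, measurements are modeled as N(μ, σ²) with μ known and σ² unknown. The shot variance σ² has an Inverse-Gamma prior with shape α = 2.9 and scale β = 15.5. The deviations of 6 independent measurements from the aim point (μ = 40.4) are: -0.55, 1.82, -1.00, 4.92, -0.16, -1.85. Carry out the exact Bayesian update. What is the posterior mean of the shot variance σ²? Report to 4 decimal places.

6.4561

With known mean μ and an Inverse-Gamma(α, β) prior on σ², the Normal likelihood is conjugate: posterior is Inv-Gamma(α + n/2, β + Σ(xᵢ−μ)²/2).
Σ(xᵢ−μ)² = (-0.55)² + (1.82)² + (-1.00)² + (4.92)² + (-0.16)² + (-1.85)² = 32.2694.
Posterior: Inv-Gamma(2.9 + 6/2, 15.5 + 32.2694/2) = Inv-Gamma(5.90, 31.63470).
E[σ²|data] = β/(α−1) = 31.63470/4.90 = 6.4561.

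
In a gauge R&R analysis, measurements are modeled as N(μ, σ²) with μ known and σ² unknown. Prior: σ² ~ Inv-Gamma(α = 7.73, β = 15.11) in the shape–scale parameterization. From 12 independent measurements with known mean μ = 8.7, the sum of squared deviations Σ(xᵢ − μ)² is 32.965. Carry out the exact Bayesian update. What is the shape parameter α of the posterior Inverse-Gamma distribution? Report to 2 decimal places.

13.73

With known mean μ and an Inverse-Gamma(α, β) prior on σ², the Normal likelihood is conjugate: posterior is Inv-Gamma(α + n/2, β + Σ(xᵢ−μ)²/2).
Posterior: Inv-Gamma(7.73 + 12/2, 15.11 + 32.965/2) = Inv-Gamma(13.73, 31.5925).
Posterior α = 13.73.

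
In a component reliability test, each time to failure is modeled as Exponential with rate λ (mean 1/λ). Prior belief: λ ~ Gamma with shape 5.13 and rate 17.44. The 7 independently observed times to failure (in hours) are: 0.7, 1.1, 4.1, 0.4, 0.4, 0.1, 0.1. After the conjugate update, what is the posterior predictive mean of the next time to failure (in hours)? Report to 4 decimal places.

With a Gamma(shape α, rate β) prior on the exponential rate λ, the posterior after n observations with total T = Σxᵢ is Gamma(α+n, β+T).
Sum of observations T = 6.9 hours; n = 7.
Posterior: Gamma(5.13+7, 17.44+6.9) = Gamma(12.13, 24.34).
The predictive distribution for the next observation is Lomax; its mean is β/(α−1) = 24.34/11.13 = 2.1869.

2.1869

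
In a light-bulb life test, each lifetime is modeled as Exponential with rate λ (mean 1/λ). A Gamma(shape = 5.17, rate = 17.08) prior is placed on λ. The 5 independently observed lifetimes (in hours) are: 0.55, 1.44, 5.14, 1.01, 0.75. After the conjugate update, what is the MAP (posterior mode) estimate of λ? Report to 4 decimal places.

With a Gamma(shape α, rate β) prior on the exponential rate λ, the posterior after n observations with total T = Σxᵢ is Gamma(α+n, β+T).
Sum of observations T = 8.89 hours; n = 5.
Posterior: Gamma(5.17+5, 17.08+8.89) = Gamma(10.17, 25.97).
Mode = (α−1)/β = 0.3531.

0.3531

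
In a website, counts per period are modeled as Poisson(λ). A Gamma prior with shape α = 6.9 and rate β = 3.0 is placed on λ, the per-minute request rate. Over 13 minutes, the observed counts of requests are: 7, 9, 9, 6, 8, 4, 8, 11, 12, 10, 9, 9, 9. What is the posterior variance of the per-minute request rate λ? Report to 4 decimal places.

0.4605

With a Gamma(shape α, rate β) prior, the Poisson likelihood is conjugate: the posterior is Gamma(α + ΣXᵢ, β + n).
Sum of counts S = 111 over n = 13 minutes.
Posterior: Gamma(α+S, β+n) = Gamma(6.9+111, 3.0+13) = Gamma(117.9, 16.0).
Var = α/β² = 117.9/16.0² = 0.4605.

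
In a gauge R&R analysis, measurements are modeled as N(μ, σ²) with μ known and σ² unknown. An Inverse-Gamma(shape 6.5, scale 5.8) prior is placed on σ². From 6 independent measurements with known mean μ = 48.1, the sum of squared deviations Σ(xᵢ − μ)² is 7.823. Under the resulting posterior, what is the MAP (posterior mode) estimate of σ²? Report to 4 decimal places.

0.9249

With known mean μ and an Inverse-Gamma(α, β) prior on σ², the Normal likelihood is conjugate: posterior is Inv-Gamma(α + n/2, β + Σ(xᵢ−μ)²/2).
Posterior: Inv-Gamma(6.5 + 6/2, 5.8 + 7.823/2) = Inv-Gamma(9.50, 9.7115).
Mode = β/(α+1) = 9.7115/10.50 = 0.9249.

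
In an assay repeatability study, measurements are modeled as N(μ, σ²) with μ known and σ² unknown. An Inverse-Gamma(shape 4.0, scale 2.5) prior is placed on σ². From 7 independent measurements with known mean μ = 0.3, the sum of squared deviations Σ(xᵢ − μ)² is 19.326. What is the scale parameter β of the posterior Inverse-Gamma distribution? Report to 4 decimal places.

12.1630

With known mean μ and an Inverse-Gamma(α, β) prior on σ², the Normal likelihood is conjugate: posterior is Inv-Gamma(α + n/2, β + Σ(xᵢ−μ)²/2).
Posterior: Inv-Gamma(4.0 + 7/2, 2.5 + 19.326/2) = Inv-Gamma(7.50, 12.1630).
Posterior β = 12.1630.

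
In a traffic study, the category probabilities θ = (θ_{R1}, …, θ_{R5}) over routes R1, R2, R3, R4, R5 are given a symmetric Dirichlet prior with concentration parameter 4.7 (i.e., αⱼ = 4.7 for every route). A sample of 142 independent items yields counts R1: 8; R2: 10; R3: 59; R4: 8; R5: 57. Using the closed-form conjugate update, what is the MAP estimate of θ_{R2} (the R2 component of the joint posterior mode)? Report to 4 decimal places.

The Dirichlet prior is conjugate to the Multinomial likelihood: each posterior αⱼ = prior αⱼ + observed count nⱼ.
Posterior concentration: (12.7, 14.7, 63.7, 12.7, 61.7), total = 165.5.
Joint mode component: (α_{R2}−1)/(Σα−K) = 13.7/160.5 = 0.0854.

0.0854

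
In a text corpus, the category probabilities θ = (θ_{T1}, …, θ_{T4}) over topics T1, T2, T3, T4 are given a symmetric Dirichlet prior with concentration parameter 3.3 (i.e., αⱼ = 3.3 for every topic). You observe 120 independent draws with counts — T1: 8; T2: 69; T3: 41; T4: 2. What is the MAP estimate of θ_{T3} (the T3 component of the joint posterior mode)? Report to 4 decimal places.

0.3351

The Dirichlet prior is conjugate to the Multinomial likelihood: each posterior αⱼ = prior αⱼ + observed count nⱼ.
Posterior concentration: (11.3, 72.3, 44.3, 5.3), total = 133.2.
Joint mode component: (α_{T3}−1)/(Σα−K) = 43.3/129.2 = 0.3351.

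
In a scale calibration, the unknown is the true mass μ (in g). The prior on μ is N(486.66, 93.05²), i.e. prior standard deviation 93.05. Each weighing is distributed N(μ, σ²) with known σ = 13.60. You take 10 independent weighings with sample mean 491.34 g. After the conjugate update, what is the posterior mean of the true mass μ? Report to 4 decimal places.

For Normal data with known variance σ², a Normal(μ₀, σ₀²) prior on μ is conjugate. Posterior precision = 1/σ₀² + n/σ²; posterior mean is the precision-weighted average of μ₀ and x̄.
n·x̄ = 10·491.34 = 4913.4.
σ₀² = 93.05² = 8658.3025, σ² = 13.60² = 184.96; σ² + n·σ₀² = 184.96 + 10·8658.3025 = 86767.985.
Posterior mean = (μ₀/σ₀² + n·x̄/σ²)/(1/σ₀² + n/σ²) = (σ²·μ₀ + σ₀²·n·x̄)/(σ² + n·σ₀²) = (184.96·486.66 + 8658.3025·4913.4)/86767.985 = 42631716.1371/86767.985 = 491.3300.

491.3300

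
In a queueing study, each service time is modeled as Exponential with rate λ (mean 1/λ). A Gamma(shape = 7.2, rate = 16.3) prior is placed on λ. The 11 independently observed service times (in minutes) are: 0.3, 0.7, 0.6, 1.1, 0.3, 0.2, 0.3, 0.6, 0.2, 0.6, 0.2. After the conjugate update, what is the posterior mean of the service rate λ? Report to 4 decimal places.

0.8505

With a Gamma(shape α, rate β) prior on the exponential rate λ, the posterior after n observations with total T = Σxᵢ is Gamma(α+n, β+T).
Sum of observations T = 5.1 minutes; n = 11.
Posterior: Gamma(7.2+11, 16.3+5.1) = Gamma(18.2, 21.4).
Posterior mean of λ = α/β = 18.2/21.4 = 0.8505.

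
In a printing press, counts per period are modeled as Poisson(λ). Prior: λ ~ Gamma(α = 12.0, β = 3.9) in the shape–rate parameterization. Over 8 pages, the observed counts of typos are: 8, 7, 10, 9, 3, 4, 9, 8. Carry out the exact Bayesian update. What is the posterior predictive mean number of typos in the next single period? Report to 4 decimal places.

5.8824

With a Gamma(shape α, rate β) prior, the Poisson likelihood is conjugate: the posterior is Gamma(α + ΣXᵢ, β + n).
Sum of counts S = 58 over n = 8 pages.
Posterior: Gamma(α+S, β+n) = Gamma(12.0+58, 3.9+8) = Gamma(70.0, 11.9).
The predictive distribution for one future period is NegBinom with mean α/β = 5.8824.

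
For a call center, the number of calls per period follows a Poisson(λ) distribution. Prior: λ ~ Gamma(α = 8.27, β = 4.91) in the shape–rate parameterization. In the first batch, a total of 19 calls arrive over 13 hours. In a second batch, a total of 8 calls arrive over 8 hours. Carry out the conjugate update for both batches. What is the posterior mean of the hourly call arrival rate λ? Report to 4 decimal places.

With a Gamma(shape α, rate β) prior, the Poisson likelihood is conjugate: the posterior is Gamma(α + ΣXᵢ, β + n).
After batch 1: Gamma(α+S, β+n) = Gamma(8.27+19, 4.91+13) = Gamma(27.27, 17.91).
After batch 2: Gamma(α+S, β+n) = Gamma(27.27+8, 17.91+8) = Gamma(35.27, 25.91).
Posterior mean = α/β = 35.27/25.91 = 1.3613.

1.3613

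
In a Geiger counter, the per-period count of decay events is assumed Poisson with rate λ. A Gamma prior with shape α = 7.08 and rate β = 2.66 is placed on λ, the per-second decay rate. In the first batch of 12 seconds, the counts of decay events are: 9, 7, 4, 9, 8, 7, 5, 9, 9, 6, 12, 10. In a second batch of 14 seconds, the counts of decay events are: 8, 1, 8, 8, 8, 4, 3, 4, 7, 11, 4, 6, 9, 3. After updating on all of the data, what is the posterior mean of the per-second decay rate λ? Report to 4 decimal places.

With a Gamma(shape α, rate β) prior, the Poisson likelihood is conjugate: the posterior is Gamma(α + ΣXᵢ, β + n).
Batch 1: sum of counts S = 95 over n = 12 seconds.
After batch 1: Gamma(α+S, β+n) = Gamma(7.08+95, 2.66+12) = Gamma(102.08, 14.66).
Batch 2: sum of counts S = 84 over n = 14 seconds.
After batch 2: Gamma(α+S, β+n) = Gamma(102.08+84, 14.66+14) = Gamma(186.08, 28.66).
Posterior mean = α/β = 186.08/28.66 = 6.4927.

6.4927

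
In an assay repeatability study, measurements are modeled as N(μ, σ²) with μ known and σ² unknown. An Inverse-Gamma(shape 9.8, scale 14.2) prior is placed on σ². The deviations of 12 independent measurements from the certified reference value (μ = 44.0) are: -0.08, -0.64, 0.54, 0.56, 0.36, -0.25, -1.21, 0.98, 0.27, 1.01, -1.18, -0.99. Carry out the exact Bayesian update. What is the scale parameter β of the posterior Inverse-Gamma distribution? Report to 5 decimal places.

With known mean μ and an Inverse-Gamma(α, β) prior on σ², the Normal likelihood is conjugate: posterior is Inv-Gamma(α + n/2, β + Σ(xᵢ−μ)²/2).
Σ(xᵢ−μ)² = (-0.08)² + (-0.64)² + (0.54)² + (0.56)² + (0.36)² + (-0.25)² + (-1.21)² + (0.98)² + (0.27)² + (1.01)² + (-1.18)² + (-0.99)² = 7.1033.
Posterior: Inv-Gamma(9.8 + 12/2, 14.2 + 7.1033/2) = Inv-Gamma(15.80, 17.75165).
Posterior β = 17.75165.

17.75165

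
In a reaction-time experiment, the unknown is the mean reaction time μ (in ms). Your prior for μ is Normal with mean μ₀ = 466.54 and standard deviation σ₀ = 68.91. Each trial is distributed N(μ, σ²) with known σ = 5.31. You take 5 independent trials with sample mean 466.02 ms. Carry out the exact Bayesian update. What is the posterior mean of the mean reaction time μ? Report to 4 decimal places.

For Normal data with known variance σ², a Normal(μ₀, σ₀²) prior on μ is conjugate. Posterior precision = 1/σ₀² + n/σ²; posterior mean is the precision-weighted average of μ₀ and x̄.
n·x̄ = 5·466.02 = 2330.1.
σ₀² = 68.91² = 4748.5881, σ² = 5.31² = 28.1961; σ² + n·σ₀² = 28.1961 + 5·4748.5881 = 23771.1366.
Posterior mean = (μ₀/σ₀² + n·x̄/σ²)/(1/σ₀² + n/σ²) = (σ²·μ₀ + σ₀²·n·x̄)/(σ² + n·σ₀²) = (28.1961·466.54 + 4748.5881·2330.1)/23771.1366 = 11077839.740304/23771.1366 = 466.0206.

466.0206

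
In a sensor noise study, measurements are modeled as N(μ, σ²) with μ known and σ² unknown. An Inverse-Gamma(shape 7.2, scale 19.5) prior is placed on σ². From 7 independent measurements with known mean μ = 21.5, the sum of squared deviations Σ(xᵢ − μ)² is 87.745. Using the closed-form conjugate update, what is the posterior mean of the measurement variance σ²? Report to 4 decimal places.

6.5332

With known mean μ and an Inverse-Gamma(α, β) prior on σ², the Normal likelihood is conjugate: posterior is Inv-Gamma(α + n/2, β + Σ(xᵢ−μ)²/2).
Posterior: Inv-Gamma(7.2 + 7/2, 19.5 + 87.745/2) = Inv-Gamma(10.70, 63.3725).
E[σ²|data] = β/(α−1) = 63.3725/9.70 = 6.5332.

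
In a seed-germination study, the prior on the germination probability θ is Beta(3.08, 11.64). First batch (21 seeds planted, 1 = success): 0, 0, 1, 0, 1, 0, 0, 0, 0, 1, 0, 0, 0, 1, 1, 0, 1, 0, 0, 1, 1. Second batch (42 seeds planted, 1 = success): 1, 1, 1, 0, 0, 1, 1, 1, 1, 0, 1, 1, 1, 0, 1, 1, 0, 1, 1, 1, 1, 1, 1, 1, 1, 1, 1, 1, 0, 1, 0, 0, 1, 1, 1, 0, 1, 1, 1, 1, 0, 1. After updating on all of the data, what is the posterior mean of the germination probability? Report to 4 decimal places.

The Beta prior is conjugate to a Binomial/Bernoulli likelihood; the update adds successes to α and failures to β.
After batch 1: Beta(3.08+8, 11.64+13) = Beta(11.08, 24.64).
After batch 2: Beta(11.08+32, 24.64+10) = Beta(43.08, 34.64).
Posterior mean = α/(α+β) = 43.08/77.72 = 0.5543.

0.5543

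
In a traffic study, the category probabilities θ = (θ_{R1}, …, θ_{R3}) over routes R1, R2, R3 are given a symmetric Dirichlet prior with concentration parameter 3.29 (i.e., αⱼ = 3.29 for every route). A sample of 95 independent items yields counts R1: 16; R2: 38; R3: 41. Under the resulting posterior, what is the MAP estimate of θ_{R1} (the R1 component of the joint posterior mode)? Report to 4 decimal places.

The Dirichlet prior is conjugate to the Multinomial likelihood: each posterior αⱼ = prior αⱼ + observed count nⱼ.
Posterior concentration: (19.29, 41.29, 44.29), total = 104.87.
Joint mode component: (α_{R1}−1)/(Σα−K) = 18.29/101.87 = 0.1795.

0.1795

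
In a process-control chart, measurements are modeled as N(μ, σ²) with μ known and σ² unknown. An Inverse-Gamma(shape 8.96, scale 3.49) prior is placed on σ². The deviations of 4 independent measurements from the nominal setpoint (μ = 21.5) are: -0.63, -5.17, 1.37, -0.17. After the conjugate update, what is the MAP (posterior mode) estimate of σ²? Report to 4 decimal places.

With known mean μ and an Inverse-Gamma(α, β) prior on σ², the Normal likelihood is conjugate: posterior is Inv-Gamma(α + n/2, β + Σ(xᵢ−μ)²/2).
Σ(xᵢ−μ)² = (-0.63)² + (-5.17)² + (1.37)² + (-0.17)² = 29.0316.
Posterior: Inv-Gamma(8.96 + 4/2, 3.49 + 29.0316/2) = Inv-Gamma(10.96, 18.00580).
Mode = β/(α+1) = 18.00580/11.96 = 1.5055.

1.5055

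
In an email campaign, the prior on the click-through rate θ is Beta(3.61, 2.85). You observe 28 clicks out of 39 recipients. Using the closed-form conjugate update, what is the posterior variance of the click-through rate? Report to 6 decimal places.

The Beta prior is conjugate to a Binomial/Bernoulli likelihood; the update adds successes to α and failures to β.
Posterior: Beta(α+k, β+n−k) = Beta(3.61+28, 2.85+11) = Beta(31.61, 13.85).
Var = αβ/((α+β)²(α+β+1)) = 31.61·13.85/(45.46²·46.46) = 0.004560.

0.004560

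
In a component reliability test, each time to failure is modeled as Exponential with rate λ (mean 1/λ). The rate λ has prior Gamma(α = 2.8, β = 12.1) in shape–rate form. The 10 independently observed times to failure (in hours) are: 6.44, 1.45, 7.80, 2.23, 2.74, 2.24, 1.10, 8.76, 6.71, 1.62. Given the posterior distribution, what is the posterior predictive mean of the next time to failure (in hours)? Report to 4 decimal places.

With a Gamma(shape α, rate β) prior on the exponential rate λ, the posterior after n observations with total T = Σxᵢ is Gamma(α+n, β+T).
Sum of observations T = 41.09 hours; n = 10.
Posterior: Gamma(2.8+10, 12.1+41.09) = Gamma(12.8, 53.19).
The predictive distribution for the next observation is Lomax; its mean is β/(α−1) = 53.19/11.8 = 4.5076.

4.5076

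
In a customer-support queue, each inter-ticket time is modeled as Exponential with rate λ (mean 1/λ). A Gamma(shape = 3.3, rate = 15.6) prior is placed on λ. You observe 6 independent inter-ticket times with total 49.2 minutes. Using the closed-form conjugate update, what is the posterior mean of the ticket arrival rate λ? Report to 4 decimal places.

0.1435

With a Gamma(shape α, rate β) prior on the exponential rate λ, the posterior after n observations with total T = Σxᵢ is Gamma(α+n, β+T).
Posterior: Gamma(3.3+6, 15.6+49.2) = Gamma(9.3, 64.8).
Posterior mean of λ = α/β = 9.3/64.8 = 0.1435.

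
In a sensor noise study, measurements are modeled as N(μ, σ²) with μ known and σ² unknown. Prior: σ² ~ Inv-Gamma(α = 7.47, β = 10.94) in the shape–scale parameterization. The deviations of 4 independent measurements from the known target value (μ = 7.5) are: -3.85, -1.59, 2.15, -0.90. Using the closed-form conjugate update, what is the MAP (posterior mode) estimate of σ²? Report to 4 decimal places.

With known mean μ and an Inverse-Gamma(α, β) prior on σ², the Normal likelihood is conjugate: posterior is Inv-Gamma(α + n/2, β + Σ(xᵢ−μ)²/2).
Σ(xᵢ−μ)² = (-3.85)² + (-1.59)² + (2.15)² + (-0.90)² = 22.7831.
Posterior: Inv-Gamma(7.47 + 4/2, 10.94 + 22.7831/2) = Inv-Gamma(9.47, 22.33155).
Mode = β/(α+1) = 22.33155/10.47 = 2.1329.

2.1329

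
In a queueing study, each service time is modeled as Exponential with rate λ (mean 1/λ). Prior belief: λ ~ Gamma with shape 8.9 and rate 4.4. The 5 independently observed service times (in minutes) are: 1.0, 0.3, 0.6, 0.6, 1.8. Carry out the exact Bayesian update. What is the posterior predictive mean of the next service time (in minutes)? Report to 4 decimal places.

0.6744

With a Gamma(shape α, rate β) prior on the exponential rate λ, the posterior after n observations with total T = Σxᵢ is Gamma(α+n, β+T).
Sum of observations T = 4.3 minutes; n = 5.
Posterior: Gamma(8.9+5, 4.4+4.3) = Gamma(13.9, 8.7).
The predictive distribution for the next observation is Lomax; its mean is β/(α−1) = 8.7/12.9 = 0.6744.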